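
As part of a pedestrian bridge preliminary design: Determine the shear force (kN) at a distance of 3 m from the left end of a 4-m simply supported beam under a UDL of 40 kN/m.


R_A = w * L / 2 = 40 * 4 / 2 = 80.0 kN
V(x) = R_A - w * x = 80.0 - 40 * 3
= -40.0 kN

-40.0 kN


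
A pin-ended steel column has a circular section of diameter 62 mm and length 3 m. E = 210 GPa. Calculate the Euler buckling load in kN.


I = pi * d^4 / 64 = 725331.7 mm^4
L = 3000.0 mm
P_cr = pi^2 * E * I / L^2
= 9.8696 * 210000.0 * 725331.7 / 3000.0^2
= 167037.19 N = 167.0372 kN

167.0372 kN


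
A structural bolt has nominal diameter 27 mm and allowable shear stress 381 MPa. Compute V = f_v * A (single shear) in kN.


A = pi * d^2 / 4 = pi * 27^2 / 4 = 572.5553 mm^2
V = f_v * A / 1000 = 381 * 572.5553 / 1000
= 218.1436 kN

218.1436 kN


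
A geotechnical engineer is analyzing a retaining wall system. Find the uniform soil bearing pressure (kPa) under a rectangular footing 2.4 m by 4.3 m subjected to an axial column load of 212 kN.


A = 2.4 * 4.3 = 10.32 m^2
q = P / A = 212 / 10.32
= 20.5426 kPa

20.5426 kPa


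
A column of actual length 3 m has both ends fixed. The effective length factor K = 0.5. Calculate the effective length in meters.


L_eff = K * L
= 0.5 * 3
= 1.5 m

1.5 m


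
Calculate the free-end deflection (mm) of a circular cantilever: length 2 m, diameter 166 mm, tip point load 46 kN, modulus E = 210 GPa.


I = pi * d^4 / 64 = pi * 166^4 / 64 = 37273678.15 mm^4
L = 2000.0 mm, P = 46000.0 N, E = 210000.0 MPa
delta = P * L^3 / (3 * E * I)
= 46000.0 * 2000.0^3 / (3 * 210000.0 * 37273678.15)
= 15.6713 mm

15.6713 mm


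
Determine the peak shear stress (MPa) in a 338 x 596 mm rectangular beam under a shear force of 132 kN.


A = b * h = 338 * 596 = 201448 mm^2
V = 132 kN = 132000.0 N
tau_max = 1.5 * V / A = 1.5 * 132000.0 / 201448
= 0.9829 MPa

0.9829 MPa


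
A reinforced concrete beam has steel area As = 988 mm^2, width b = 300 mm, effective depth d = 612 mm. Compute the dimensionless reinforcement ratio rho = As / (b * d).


rho = As / (b * d)
= 988 / (300 * 612)
= 988 / 183600
= 0.005381 (dimensionless)

0.005381 (dimensionless)


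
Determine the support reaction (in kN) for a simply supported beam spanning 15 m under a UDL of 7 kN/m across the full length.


Total load = w * L = 7 * 15 = 105 kN
By symmetry, each reaction R = total / 2 = 105 / 2 = 52.5 kN

52.5 kN


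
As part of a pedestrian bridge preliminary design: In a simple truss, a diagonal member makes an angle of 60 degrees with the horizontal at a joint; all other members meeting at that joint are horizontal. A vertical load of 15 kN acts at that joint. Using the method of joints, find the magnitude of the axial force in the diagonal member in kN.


At the joint, only the diagonal has a vertical component, so vertical equilibrium gives:
F * sin(60) = 15
F = 15 / sin(60)
= 15 / 0.866025
= 17.32 kN

17.32 kN


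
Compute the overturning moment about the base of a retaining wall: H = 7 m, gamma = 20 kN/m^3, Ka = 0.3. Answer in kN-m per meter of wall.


Pa = 0.5 * Ka * gamma * H^2
= 0.5 * 0.3 * 20 * 7^2
= 147.0 kN/m
Arm = H / 3 = 7 / 3 = 2.3333 m
Mo = Pa * arm = Pa * H / 3 = 147.0 * 7 / 3 = 343.0 kN-m/m

343.0 kN-m/m


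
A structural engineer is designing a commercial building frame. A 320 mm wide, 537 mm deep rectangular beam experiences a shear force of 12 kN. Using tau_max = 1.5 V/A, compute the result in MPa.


A = b * h = 320 * 537 = 171840 mm^2
V = 12 kN = 12000.0 N
tau_max = 1.5 * V / A = 1.5 * 12000.0 / 171840
= 0.1047 MPa

0.1047 MPa


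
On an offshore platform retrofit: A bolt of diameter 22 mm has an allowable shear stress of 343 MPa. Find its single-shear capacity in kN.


A = pi * d^2 / 4 = pi * 22^2 / 4 = 380.1327 mm^2
V = f_v * A / 1000 = 343 * 380.1327 / 1000
= 130.3855 kN

130.3855 kN


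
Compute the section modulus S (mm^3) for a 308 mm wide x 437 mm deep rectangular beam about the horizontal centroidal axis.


S = b * h^2 / 6
= 308 * 437^2 / 6
= 308 * 190969 / 6
= 9803075.33 mm^3

9803075.33 mm^3


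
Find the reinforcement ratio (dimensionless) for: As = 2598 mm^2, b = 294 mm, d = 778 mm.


rho = As / (b * d)
= 2598 / (294 * 778)
= 2598 / 228732
= 0.011358 (dimensionless)

0.011358 (dimensionless)


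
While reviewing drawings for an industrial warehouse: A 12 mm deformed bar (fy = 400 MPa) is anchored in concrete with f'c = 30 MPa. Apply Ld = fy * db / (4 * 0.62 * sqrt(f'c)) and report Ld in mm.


Ld = (fy * db) / (4 * 0.62 * sqrt(f'c))
= (400 * 12) / (4 * 0.62 * sqrt(30))
= 4800 / 13.5835
= 353.37 mm

353.37 mm


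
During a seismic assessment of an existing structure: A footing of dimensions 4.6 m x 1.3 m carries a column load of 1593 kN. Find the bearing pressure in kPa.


A = 4.6 * 1.3 = 5.98 m^2
q = P / A = 1593 / 5.98
= 266.388 kPa

266.388 kPa


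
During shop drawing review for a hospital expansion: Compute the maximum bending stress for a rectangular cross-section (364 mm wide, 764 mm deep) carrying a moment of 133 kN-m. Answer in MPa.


I = b * h^3 / 12 = 364 * 764^3 / 12 = 13526960234.67 mm^4
y = h / 2 = 764 / 2 = 382.0 mm
M = 133 kN-m = 133000000.0 N-mm
sigma = M * y / I = 133000000.0 * 382.0 / 13526960234.67
= 3.76 MPa

3.76 MPa


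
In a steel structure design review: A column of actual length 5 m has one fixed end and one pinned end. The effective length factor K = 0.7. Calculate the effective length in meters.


L_eff = K * L
= 0.7 * 5
= 3.5 m

3.5 m


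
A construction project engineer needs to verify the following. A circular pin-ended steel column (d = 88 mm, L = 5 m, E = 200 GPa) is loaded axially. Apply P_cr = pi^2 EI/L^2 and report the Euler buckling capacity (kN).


I = pi * d^4 / 64 = 2943747.71 mm^4
L = 5000.0 mm
P_cr = pi^2 * E * I / L^2
= 9.8696 * 200000.0 * 2943747.71 / 5000.0^2
= 232429.0 N = 232.429 kN

232.429 kN


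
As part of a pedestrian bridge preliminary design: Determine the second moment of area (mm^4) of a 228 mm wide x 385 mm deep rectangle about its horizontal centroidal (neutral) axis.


I = b * h^3 / 12
= 228 * 385^3 / 12
= 228 * 57066625 / 12
= 1084265875.0 mm^4

1084265875.0 mm^4


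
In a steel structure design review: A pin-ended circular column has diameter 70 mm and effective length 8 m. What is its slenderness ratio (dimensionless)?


Radius of gyration r = d / 4 = 70 / 4 = 17.5 mm
L_eff = 8000.0 mm
Slenderness ratio = L / r = 8000.0 / 17.5 = 457.14 (dimensionless)

457.14 (dimensionless)


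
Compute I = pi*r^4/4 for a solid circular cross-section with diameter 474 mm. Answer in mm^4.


r = d / 2 = 474 / 2 = 237.0 mm
I = pi * r^4 / 4 = pi * 237.0^4 / 4
= 2477897088.61 mm^4

2477897088.61 mm^4


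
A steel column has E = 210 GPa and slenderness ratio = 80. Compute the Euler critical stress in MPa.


sigma_cr = pi^2 * E / lambda^2
= 9.8696 * 210000.0 / 80^2
= 9.8696 * 210000.0 / 6400
= 323.8464 MPa

323.8464 MPa


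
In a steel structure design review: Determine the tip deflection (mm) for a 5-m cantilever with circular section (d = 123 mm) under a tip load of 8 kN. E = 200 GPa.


I = pi * d^4 / 64 = pi * 123^4 / 64 = 11235446.72 mm^4
L = 5000.0 mm, P = 8000.0 N, E = 200000.0 MPa
delta = P * L^3 / (3 * E * I)
= 8000.0 * 5000.0^3 / (3 * 200000.0 * 11235446.72)
= 148.34 mm

148.34 mm


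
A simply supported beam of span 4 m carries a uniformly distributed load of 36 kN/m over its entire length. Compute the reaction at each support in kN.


Total load = w * L = 36 * 4 = 144 kN
By symmetry, each reaction R = total / 2 = 144 / 2 = 72.0 kN

72.0 kN


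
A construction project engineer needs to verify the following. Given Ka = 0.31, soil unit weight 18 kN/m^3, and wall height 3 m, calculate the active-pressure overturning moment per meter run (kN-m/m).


Pa = 0.5 * Ka * gamma * H^2
= 0.5 * 0.31 * 18 * 3^2
= 25.11 kN/m
Arm = H / 3 = 3 / 3 = 1.0 m
Mo = Pa * arm = Pa * H / 3 = 25.11 * 3 / 3 = 25.11 kN-m/m

25.11 kN-m/m


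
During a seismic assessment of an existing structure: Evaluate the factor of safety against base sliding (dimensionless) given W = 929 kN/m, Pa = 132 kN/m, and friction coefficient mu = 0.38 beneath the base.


Resisting force = mu * W = 0.38 * 929 = 353.02 kN/m
FOS = Resisting / Driving = 353.02 / 132
= 2.6744 (dimensionless)

2.6744 (dimensionless)


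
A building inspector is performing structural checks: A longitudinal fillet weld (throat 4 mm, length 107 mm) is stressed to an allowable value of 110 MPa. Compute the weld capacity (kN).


Strength = throat * length * allowable stress
= 4 * 107 * 110 N
= 47080 N
= 47.08 kN

47.08 kN


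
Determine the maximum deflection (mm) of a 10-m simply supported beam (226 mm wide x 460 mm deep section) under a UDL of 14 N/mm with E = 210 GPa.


I = 226 * 460^3 / 12 = 1833161333.33 mm^4
L = 10000.0 mm, w = 14 N/mm, E = 210000.0 MPa
delta = 5 * w * L^4 / (384 * E * I)
= 5 * 14 * 10000.0^4 / (384 * 210000.0 * 1833161333.33)
= 4.7353 mm

4.7353 mm


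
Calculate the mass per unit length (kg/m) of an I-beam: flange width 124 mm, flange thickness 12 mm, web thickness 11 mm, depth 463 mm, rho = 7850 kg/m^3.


A_flanges = 2 * 124 * 12 = 2976 mm^2
A_web = (463 - 2 * 12) * 11 = 4829 mm^2
A_total = 2976 + 4829 = 7805 mm^2 = 0.007805 m^2
Weight = rho * A = 7850 * 0.007805 = 61.2692 kg/m

61.2692 kg/m


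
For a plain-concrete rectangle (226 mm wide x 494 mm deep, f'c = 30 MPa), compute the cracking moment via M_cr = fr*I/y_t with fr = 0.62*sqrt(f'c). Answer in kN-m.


fr = 0.62 * sqrt(30) = 0.62 * 5.4772 = 3.3959 MPa
I = 226 * 494^3 / 12 = 2270429598.67 mm^4
y_t = 247.0 mm
M_cr = fr * I / y_t = 3.3959 * 2270429598.67 / 247.0 N-mm
= 31.215 kN-m

31.215 kN-m


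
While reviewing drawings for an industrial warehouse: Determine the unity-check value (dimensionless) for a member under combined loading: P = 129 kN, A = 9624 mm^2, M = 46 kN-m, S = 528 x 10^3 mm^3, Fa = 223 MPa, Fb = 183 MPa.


f_a = P / A = 129000.0 / 9624 = 13.404 MPa
f_b = M / S = 46000000.0 / 528000.0 = 87.1212 MPa
Ratio = f_a / Fa + f_b / Fb
= 13.404 / 223 + 87.1212 / 183
= 0.5362 (dimensionless)

0.5362 (dimensionless)


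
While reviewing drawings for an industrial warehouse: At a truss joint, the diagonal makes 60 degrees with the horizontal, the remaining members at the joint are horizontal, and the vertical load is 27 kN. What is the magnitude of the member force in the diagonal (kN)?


At the joint, only the diagonal has a vertical component, so vertical equilibrium gives:
F * sin(60) = 27
F = 27 / sin(60)
= 27 / 0.866025
= 31.18 kN

31.18 kN


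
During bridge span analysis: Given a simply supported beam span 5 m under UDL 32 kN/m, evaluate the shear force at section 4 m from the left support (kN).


R_A = w * L / 2 = 32 * 5 / 2 = 80.0 kN
V(x) = R_A - w * x = 80.0 - 32 * 4
= -48.0 kN

-48.0 kN


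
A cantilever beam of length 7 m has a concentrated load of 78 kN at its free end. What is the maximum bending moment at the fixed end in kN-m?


For a cantilever with a point load at the free end:
M_max = P * L = 78 * 7 = 546 kN-m

546 kN-m


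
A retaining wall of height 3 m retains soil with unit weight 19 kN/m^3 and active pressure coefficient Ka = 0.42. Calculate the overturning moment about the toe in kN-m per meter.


Pa = 0.5 * Ka * gamma * H^2
= 0.5 * 0.42 * 19 * 3^2
= 35.91 kN/m
Arm = H / 3 = 3 / 3 = 1.0 m
Mo = Pa * arm = Pa * H / 3 = 35.91 * 3 / 3 = 35.91 kN-m/m

35.91 kN-m/m


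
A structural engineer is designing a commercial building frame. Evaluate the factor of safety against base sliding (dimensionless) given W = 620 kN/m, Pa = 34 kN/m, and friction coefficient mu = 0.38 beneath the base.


Resisting force = mu * W = 0.38 * 620 = 235.6 kN/m
FOS = Resisting / Driving = 235.6 / 34
= 6.9294 (dimensionless)

6.9294 (dimensionless)


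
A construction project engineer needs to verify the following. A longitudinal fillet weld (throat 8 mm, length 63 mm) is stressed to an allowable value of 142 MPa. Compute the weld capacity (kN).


Strength = throat * length * allowable stress
= 8 * 63 * 142 N
= 71568 N
= 71.57 kN

71.57 kN


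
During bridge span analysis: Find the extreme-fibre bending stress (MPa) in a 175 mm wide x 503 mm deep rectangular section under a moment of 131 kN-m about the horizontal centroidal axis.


I = b * h^3 / 12 = 175 * 503^3 / 12 = 1855926435.42 mm^4
y = h / 2 = 503 / 2 = 251.5 mm
M = 131 kN-m = 131000000.0 N-mm
sigma = M * y / I = 131000000.0 * 251.5 / 1855926435.42
= 17.75 MPa

17.75 MPa


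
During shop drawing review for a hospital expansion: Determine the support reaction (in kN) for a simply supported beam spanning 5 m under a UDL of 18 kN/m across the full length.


Total load = w * L = 18 * 5 = 90 kN
By symmetry, each reaction R = total / 2 = 90 / 2 = 45.0 kN

45.0 kN


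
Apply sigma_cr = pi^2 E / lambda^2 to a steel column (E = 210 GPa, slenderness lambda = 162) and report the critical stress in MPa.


sigma_cr = pi^2 * E / lambda^2
= 9.8696 * 210000.0 / 162^2
= 9.8696 * 210000.0 / 26244
= 78.9749 MPa

78.9749 MPa


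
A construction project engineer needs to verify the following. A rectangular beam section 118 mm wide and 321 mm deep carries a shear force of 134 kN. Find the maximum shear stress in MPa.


A = b * h = 118 * 321 = 37878 mm^2
V = 134 kN = 134000.0 N
tau_max = 1.5 * V / A = 1.5 * 134000.0 / 37878
= 5.3065 MPa

5.3065 MPa


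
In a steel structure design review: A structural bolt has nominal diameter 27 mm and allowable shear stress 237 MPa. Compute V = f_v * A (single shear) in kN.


A = pi * d^2 / 4 = pi * 27^2 / 4 = 572.5553 mm^2
V = f_v * A / 1000 = 237 * 572.5553 / 1000
= 135.6956 kN

135.6956 kN


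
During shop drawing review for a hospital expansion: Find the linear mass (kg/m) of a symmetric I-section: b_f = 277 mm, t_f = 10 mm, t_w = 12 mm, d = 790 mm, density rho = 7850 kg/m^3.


A_flanges = 2 * 277 * 10 = 5540 mm^2
A_web = (790 - 2 * 10) * 12 = 9240 mm^2
A_total = 5540 + 9240 = 14780 mm^2 = 0.014780 m^2
Weight = rho * A = 7850 * 0.014780 = 116.023 kg/m

116.023 kg/m


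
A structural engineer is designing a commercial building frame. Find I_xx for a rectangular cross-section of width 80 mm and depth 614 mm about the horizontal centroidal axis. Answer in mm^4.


I = b * h^3 / 12
= 80 * 614^3 / 12
= 80 * 231475544 / 12
= 1543170293.33 mm^4

1543170293.33 mm^4


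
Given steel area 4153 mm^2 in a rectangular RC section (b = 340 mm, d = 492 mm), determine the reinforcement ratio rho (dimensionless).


rho = As / (b * d)
= 4153 / (340 * 492)
= 4153 / 167280
= 0.024827 (dimensionless)

0.024827 (dimensionless)


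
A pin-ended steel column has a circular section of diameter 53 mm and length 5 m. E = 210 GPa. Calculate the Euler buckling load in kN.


I = pi * d^4 / 64 = 387323.08 mm^4
L = 5000.0 mm
P_cr = pi^2 * E * I / L^2
= 9.8696 * 210000.0 * 387323.08 / 5000.0^2
= 32110.89 N = 32.1109 kN

32.1109 kN


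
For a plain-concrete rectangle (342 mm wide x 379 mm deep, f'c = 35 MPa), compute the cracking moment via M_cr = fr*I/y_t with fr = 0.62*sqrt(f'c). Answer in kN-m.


fr = 0.62 * sqrt(35) = 0.62 * 5.9161 = 3.668 MPa
I = 342 * 379^3 / 12 = 1551538261.5 mm^4
y_t = 189.5 mm
M_cr = fr * I / y_t = 3.668 * 1551538261.5 / 189.5 N-mm
= 30.0316 kN-m

30.0316 kN-m


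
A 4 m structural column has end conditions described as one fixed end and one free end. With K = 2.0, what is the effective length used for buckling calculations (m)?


L_eff = K * L
= 2.0 * 4
= 8.0 m

8.0 m


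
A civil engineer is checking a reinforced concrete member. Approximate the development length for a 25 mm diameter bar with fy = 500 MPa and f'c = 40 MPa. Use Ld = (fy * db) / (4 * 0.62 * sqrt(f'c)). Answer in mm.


Ld = (fy * db) / (4 * 0.62 * sqrt(f'c))
= (500 * 25) / (4 * 0.62 * sqrt(40))
= 12500 / 15.6849
= 796.94 mm

796.94 mm


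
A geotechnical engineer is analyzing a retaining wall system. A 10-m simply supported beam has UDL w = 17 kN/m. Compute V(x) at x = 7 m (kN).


R_A = w * L / 2 = 17 * 10 / 2 = 85.0 kN
V(x) = R_A - w * x = 85.0 - 17 * 7
= -34.0 kN

-34.0 kN


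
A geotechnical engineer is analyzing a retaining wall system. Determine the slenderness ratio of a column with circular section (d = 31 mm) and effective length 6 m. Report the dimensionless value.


Radius of gyration r = d / 4 = 31 / 4 = 7.75 mm
L_eff = 6000.0 mm
Slenderness ratio = L / r = 6000.0 / 7.75 = 774.19 (dimensionless)

774.19 (dimensionless)


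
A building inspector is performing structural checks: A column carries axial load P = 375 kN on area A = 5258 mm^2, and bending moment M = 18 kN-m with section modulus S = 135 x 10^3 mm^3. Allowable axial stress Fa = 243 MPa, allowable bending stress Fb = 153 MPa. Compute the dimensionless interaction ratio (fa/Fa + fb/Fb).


f_a = P / A = 375000.0 / 5258 = 71.3199 MPa
f_b = M / S = 18000000.0 / 135000.0 = 133.3333 MPa
Ratio = f_a / Fa + f_b / Fb
= 71.3199 / 243 + 133.3333 / 153
= 1.165 (dimensionless)

1.165 (dimensionless)


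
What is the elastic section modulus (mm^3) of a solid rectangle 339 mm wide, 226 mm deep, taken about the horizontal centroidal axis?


S = b * h^2 / 6
= 339 * 226^2 / 6
= 339 * 51076 / 6
= 2885794.0 mm^3

2885794.0 mm^3


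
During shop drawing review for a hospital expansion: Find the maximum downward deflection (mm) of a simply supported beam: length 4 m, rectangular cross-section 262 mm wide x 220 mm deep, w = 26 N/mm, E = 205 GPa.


I = 262 * 220^3 / 12 = 232481333.33 mm^4
L = 4000.0 mm, w = 26 N/mm, E = 205000.0 MPa
delta = 5 * w * L^4 / (384 * E * I)
= 5 * 26 * 4000.0^4 / (384 * 205000.0 * 232481333.33)
= 1.8185 mm

1.8185 mm


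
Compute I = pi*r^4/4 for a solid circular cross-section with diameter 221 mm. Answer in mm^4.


r = d / 2 = 221 / 2 = 110.5 mm
I = pi * r^4 / 4 = pi * 110.5^4 / 4
= 117095173.24 mm^4

117095173.24 mm^4


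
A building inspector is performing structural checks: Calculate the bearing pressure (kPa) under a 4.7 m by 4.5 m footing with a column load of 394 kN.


A = 4.7 * 4.5 = 21.15 m^2
q = P / A = 394 / 21.15
= 18.6288 kPa

18.6288 kPa


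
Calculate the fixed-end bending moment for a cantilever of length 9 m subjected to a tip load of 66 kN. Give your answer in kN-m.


For a cantilever with a point load at the free end:
M_max = P * L = 66 * 9 = 594 kN-m

594 kN-m


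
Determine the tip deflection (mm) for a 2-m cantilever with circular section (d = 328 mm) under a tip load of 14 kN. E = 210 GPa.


I = pi * d^4 / 64 = pi * 328^4 / 64 = 568152959.9 mm^4
L = 2000.0 mm, P = 14000.0 N, E = 210000.0 MPa
delta = P * L^3 / (3 * E * I)
= 14000.0 * 2000.0^3 / (3 * 210000.0 * 568152959.9)
= 0.3129 mm

0.3129 mm


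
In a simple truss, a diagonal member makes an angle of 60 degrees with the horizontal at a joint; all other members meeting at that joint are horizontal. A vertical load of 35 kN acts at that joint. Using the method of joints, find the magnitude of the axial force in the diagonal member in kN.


At the joint, only the diagonal has a vertical component, so vertical equilibrium gives:
F * sin(60) = 35
F = 35 / sin(60)
= 35 / 0.866025
= 40.41 kN

40.41 kN


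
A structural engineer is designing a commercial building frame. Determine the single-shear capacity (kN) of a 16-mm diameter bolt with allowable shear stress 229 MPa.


A = pi * d^2 / 4 = pi * 16^2 / 4 = 201.0619 mm^2
V = f_v * A / 1000 = 229 * 201.0619 / 1000
= 46.0432 kN

46.0432 kN


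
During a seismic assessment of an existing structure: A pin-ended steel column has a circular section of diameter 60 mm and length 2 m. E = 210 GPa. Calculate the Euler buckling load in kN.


I = pi * d^4 / 64 = 636172.51 mm^4
L = 2000.0 mm
P_cr = pi^2 * E * I / L^2
= 9.8696 * 210000.0 * 636172.51 / 2000.0^2
= 329635.48 N = 329.6355 kN

329.6355 kN


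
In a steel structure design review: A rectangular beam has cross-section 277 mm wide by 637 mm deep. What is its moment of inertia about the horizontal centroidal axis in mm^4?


I = b * h^3 / 12
= 277 * 637^3 / 12
= 277 * 258474853 / 12
= 5966461190.08 mm^4

5966461190.08 mm^4


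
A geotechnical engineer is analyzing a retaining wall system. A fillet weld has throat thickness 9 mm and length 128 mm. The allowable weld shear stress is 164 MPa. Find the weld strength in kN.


Strength = throat * length * allowable stress
= 9 * 128 * 164 N
= 188928 N
= 188.93 kN

188.93 kN


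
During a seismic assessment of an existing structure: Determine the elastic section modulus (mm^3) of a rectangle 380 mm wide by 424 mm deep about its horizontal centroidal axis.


S = b * h^2 / 6
= 380 * 424^2 / 6
= 380 * 179776 / 6
= 11385813.33 mm^3

11385813.33 mm^3


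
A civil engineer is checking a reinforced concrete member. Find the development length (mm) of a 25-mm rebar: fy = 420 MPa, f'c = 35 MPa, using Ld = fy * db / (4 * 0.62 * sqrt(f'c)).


Ld = (fy * db) / (4 * 0.62 * sqrt(f'c))
= (420 * 25) / (4 * 0.62 * sqrt(35))
= 10500 / 14.6719
= 715.65 mm

715.65 mm


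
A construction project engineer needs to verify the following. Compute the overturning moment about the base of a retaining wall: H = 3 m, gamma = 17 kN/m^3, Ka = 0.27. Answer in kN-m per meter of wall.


Pa = 0.5 * Ka * gamma * H^2
= 0.5 * 0.27 * 17 * 3^2
= 20.655 kN/m
Arm = H / 3 = 3 / 3 = 1.0 m
Mo = Pa * arm = Pa * H / 3 = 20.655 * 3 / 3 = 20.655 kN-m/m

20.655 kN-m/m


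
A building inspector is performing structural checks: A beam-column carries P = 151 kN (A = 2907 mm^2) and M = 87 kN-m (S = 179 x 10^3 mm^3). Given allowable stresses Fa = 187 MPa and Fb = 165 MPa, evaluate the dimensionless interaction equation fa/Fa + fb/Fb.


f_a = P / A = 151000.0 / 2907 = 51.9436 MPa
f_b = M / S = 87000000.0 / 179000.0 = 486.0335 MPa
Ratio = f_a / Fa + f_b / Fb
= 51.9436 / 187 + 486.0335 / 165
= 3.2234 (dimensionless)

3.2234 (dimensionless)


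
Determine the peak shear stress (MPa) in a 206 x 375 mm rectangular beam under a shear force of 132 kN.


A = b * h = 206 * 375 = 77250 mm^2
V = 132 kN = 132000.0 N
tau_max = 1.5 * V / A = 1.5 * 132000.0 / 77250
= 2.5631 MPa

2.5631 MPa


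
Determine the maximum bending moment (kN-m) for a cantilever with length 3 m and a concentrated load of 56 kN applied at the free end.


For a cantilever with a point load at the free end:
M_max = P * L = 56 * 3 = 168 kN-m

168 kN-m


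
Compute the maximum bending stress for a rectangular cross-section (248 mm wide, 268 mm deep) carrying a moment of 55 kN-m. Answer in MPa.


I = b * h^3 / 12 = 248 * 268^3 / 12 = 397809194.67 mm^4
y = h / 2 = 268 / 2 = 134.0 mm
M = 55 kN-m = 55000000.0 N-mm
sigma = M * y / I = 55000000.0 * 134.0 / 397809194.67
= 18.53 MPa

18.53 MPa


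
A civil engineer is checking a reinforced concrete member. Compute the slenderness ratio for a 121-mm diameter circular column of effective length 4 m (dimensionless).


Radius of gyration r = d / 4 = 121 / 4 = 30.25 mm
L_eff = 4000.0 mm
Slenderness ratio = L / r = 4000.0 / 30.25 = 132.23 (dimensionless)

132.23 (dimensionless)


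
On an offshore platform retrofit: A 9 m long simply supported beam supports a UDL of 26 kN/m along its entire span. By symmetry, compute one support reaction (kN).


Total load = w * L = 26 * 9 = 234 kN
By symmetry, each reaction R = total / 2 = 234 / 2 = 117.0 kN

117.0 kN


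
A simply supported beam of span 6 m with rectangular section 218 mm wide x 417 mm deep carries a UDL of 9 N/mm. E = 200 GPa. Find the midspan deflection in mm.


I = 218 * 417^3 / 12 = 1317296119.5 mm^4
L = 6000.0 mm, w = 9 N/mm, E = 200000.0 MPa
delta = 5 * w * L^4 / (384 * E * I)
= 5 * 9 * 6000.0^4 / (384 * 200000.0 * 1317296119.5)
= 0.5765 mm

0.5765 mm


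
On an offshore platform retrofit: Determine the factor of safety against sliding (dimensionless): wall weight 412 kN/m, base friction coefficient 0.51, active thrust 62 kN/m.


Resisting force = mu * W = 0.51 * 412 = 210.12 kN/m
FOS = Resisting / Driving = 210.12 / 62
= 3.389 (dimensionless)

3.389 (dimensionless)


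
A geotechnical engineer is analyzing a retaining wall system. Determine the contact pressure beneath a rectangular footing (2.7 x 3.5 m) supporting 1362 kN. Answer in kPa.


A = 2.7 * 3.5 = 9.45 m^2
q = P / A = 1362 / 9.45
= 144.127 kPa

144.127 kPa


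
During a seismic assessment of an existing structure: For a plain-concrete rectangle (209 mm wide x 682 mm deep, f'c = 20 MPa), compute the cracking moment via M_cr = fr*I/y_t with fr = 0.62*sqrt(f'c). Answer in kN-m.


fr = 0.62 * sqrt(20) = 0.62 * 4.4721 = 2.7727 MPa
I = 209 * 682^3 / 12 = 5524820392.67 mm^4
y_t = 341.0 mm
M_cr = fr * I / y_t = 2.7727 * 5524820392.67 / 341.0 N-mm
= 44.9232 kN-m

44.9232 kN-m


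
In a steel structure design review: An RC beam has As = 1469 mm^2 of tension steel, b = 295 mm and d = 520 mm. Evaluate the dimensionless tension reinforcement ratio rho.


rho = As / (b * d)
= 1469 / (295 * 520)
= 1469 / 153400
= 0.009576 (dimensionless)

0.009576 (dimensionless)


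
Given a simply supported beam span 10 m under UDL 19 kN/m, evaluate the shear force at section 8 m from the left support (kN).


R_A = w * L / 2 = 19 * 10 / 2 = 95.0 kN
V(x) = R_A - w * x = 95.0 - 19 * 8
= -57.0 kN

-57.0 kN


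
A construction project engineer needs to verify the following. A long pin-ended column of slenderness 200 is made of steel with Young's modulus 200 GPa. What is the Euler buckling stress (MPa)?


sigma_cr = pi^2 * E / lambda^2
= 9.8696 * 200000.0 / 200^2
= 9.8696 * 200000.0 / 40000
= 49.348 MPa

49.348 MPa


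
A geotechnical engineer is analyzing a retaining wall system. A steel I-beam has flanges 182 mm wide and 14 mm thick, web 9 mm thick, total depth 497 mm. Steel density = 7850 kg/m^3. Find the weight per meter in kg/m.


A_flanges = 2 * 182 * 14 = 5096 mm^2
A_web = (497 - 2 * 14) * 9 = 4221 mm^2
A_total = 5096 + 4221 = 9317 mm^2 = 0.009317 m^2
Weight = rho * A = 7850 * 0.009317 = 73.1385 kg/m

73.1385 kg/m


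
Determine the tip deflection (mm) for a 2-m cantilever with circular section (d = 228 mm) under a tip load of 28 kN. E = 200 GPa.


I = pi * d^4 / 64 = pi * 228^4 / 64 = 132650620.77 mm^4
L = 2000.0 mm, P = 28000.0 N, E = 200000.0 MPa
delta = P * L^3 / (3 * E * I)
= 28000.0 * 2000.0^3 / (3 * 200000.0 * 132650620.77)
= 2.8144 mm

2.8144 mm


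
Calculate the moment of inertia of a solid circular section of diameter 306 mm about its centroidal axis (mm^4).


r = d / 2 = 306 / 2 = 153.0 mm
I = pi * r^4 / 4 = pi * 153.0^4 / 4
= 430383491.67 mm^4

430383491.67 mm^4


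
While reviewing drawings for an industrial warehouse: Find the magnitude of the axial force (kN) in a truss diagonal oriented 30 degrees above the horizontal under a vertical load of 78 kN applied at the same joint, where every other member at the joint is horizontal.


At the joint, only the diagonal has a vertical component, so vertical equilibrium gives:
F * sin(30) = 78
F = 78 / sin(30)
= 78 / 0.5
= 156.0 kN

156.0 kN


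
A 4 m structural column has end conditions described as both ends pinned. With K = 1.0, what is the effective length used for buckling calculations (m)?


L_eff = K * L
= 1.0 * 4
= 4.0 m

4.0 m


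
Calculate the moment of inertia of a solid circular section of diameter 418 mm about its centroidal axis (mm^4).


r = d / 2 = 418 / 2 = 209.0 mm
I = pi * r^4 / 4 = pi * 209.0^4 / 4
= 1498563070.0 mm^4

1498563070.0 mm^4


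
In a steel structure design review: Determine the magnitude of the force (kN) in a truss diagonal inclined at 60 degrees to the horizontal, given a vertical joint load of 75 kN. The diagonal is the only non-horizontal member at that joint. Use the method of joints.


At the joint, only the diagonal has a vertical component, so vertical equilibrium gives:
F * sin(60) = 75
F = 75 / sin(60)
= 75 / 0.866025
= 86.6 kN

86.6 kN


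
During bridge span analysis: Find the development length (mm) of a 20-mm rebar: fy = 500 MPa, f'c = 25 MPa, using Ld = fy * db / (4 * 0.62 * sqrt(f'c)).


Ld = (fy * db) / (4 * 0.62 * sqrt(f'c))
= (500 * 20) / (4 * 0.62 * sqrt(25))
= 10000 / 12.4
= 806.45 mm

806.45 mm


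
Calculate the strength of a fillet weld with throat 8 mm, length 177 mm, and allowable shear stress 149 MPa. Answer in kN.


Strength = throat * length * allowable stress
= 8 * 177 * 149 N
= 210984 N
= 210.98 kN

210.98 kN


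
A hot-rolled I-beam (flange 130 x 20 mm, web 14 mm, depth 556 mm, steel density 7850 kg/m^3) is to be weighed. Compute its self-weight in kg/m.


A_flanges = 2 * 130 * 20 = 5200 mm^2
A_web = (556 - 2 * 20) * 14 = 7224 mm^2
A_total = 5200 + 7224 = 12424 mm^2 = 0.012424 m^2
Weight = rho * A = 7850 * 0.012424 = 97.5284 kg/m

97.5284 kg/m


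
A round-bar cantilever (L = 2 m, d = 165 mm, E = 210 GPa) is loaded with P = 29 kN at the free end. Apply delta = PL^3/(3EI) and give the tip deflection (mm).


I = pi * d^4 / 64 = pi * 165^4 / 64 = 36383600.6 mm^4
L = 2000.0 mm, P = 29000.0 N, E = 210000.0 MPa
delta = P * L^3 / (3 * E * I)
= 29000.0 * 2000.0^3 / (3 * 210000.0 * 36383600.6)
= 10.1214 mm

10.1214 mm


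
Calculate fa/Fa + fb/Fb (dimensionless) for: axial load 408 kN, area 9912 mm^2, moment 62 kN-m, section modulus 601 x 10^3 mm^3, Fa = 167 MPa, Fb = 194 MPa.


f_a = P / A = 408000.0 / 9912 = 41.1622 MPa
f_b = M / S = 62000000.0 / 601000.0 = 103.1614 MPa
Ratio = f_a / Fa + f_b / Fb
= 41.1622 / 167 + 103.1614 / 194
= 0.7782 (dimensionless)

0.7782 (dimensionless)


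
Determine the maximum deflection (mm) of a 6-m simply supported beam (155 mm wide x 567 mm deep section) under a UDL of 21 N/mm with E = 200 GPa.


I = 155 * 567^3 / 12 = 2354505063.75 mm^4
L = 6000.0 mm, w = 21 N/mm, E = 200000.0 MPa
delta = 5 * w * L^4 / (384 * E * I)
= 5 * 21 * 6000.0^4 / (384 * 200000.0 * 2354505063.75)
= 0.7525 mm

0.7525 mm


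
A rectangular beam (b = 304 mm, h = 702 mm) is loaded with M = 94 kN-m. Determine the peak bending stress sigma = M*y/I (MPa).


I = b * h^3 / 12 = 304 * 702^3 / 12 = 8764026336.0 mm^4
y = h / 2 = 702 / 2 = 351.0 mm
M = 94 kN-m = 94000000.0 N-mm
sigma = M * y / I = 94000000.0 * 351.0 / 8764026336.0
= 3.76 MPa

3.76 MPa


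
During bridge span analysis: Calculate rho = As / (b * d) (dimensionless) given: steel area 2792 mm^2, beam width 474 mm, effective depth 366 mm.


rho = As / (b * d)
= 2792 / (474 * 366)
= 2792 / 173484
= 0.016094 (dimensionless)

0.016094 (dimensionless)


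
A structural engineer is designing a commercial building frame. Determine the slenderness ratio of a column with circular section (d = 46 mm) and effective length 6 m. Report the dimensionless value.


Radius of gyration r = d / 4 = 46 / 4 = 11.5 mm
L_eff = 6000.0 mm
Slenderness ratio = L / r = 6000.0 / 11.5 = 521.74 (dimensionless)

521.74 (dimensionless)


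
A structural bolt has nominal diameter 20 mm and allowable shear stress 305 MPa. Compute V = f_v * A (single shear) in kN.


A = pi * d^2 / 4 = pi * 20^2 / 4 = 314.1593 mm^2
V = f_v * A / 1000 = 305 * 314.1593 / 1000
= 95.8186 kN

95.8186 kN


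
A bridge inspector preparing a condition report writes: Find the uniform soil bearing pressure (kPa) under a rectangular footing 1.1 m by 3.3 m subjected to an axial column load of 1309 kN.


A = 1.1 * 3.3 = 3.63 m^2
q = P / A = 1309 / 3.63
= 360.6061 kPa

360.6061 kPa


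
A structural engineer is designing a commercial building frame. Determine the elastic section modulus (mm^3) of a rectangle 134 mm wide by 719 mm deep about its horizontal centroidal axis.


S = b * h^2 / 6
= 134 * 719^2 / 6
= 134 * 516961 / 6
= 11545462.33 mm^3

11545462.33 mm^3


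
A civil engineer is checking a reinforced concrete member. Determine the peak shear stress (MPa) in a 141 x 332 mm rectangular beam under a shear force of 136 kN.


A = b * h = 141 * 332 = 46812 mm^2
V = 136 kN = 136000.0 N
tau_max = 1.5 * V / A = 1.5 * 136000.0 / 46812
= 4.3579 MPa

4.3579 MPa


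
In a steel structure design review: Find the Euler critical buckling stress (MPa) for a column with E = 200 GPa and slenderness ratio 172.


sigma_cr = pi^2 * E / lambda^2
= 9.8696 * 200000.0 / 172^2
= 9.8696 * 200000.0 / 29584
= 66.7226 MPa

66.7226 MPa


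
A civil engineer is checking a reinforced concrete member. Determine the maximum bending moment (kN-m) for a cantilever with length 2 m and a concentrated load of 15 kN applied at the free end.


For a cantilever with a point load at the free end:
M_max = P * L = 15 * 2 = 30 kN-m

30 kN-m


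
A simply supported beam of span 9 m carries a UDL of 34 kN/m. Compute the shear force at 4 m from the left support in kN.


R_A = w * L / 2 = 34 * 9 / 2 = 153.0 kN
V(x) = R_A - w * x = 153.0 - 34 * 4
= 17.0 kN

17.0 kN


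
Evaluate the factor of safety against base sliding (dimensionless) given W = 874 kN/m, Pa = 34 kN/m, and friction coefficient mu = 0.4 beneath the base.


Resisting force = mu * W = 0.4 * 874 = 349.6 kN/m
FOS = Resisting / Driving = 349.6 / 34
= 10.2824 (dimensionless)

10.2824 (dimensionless)


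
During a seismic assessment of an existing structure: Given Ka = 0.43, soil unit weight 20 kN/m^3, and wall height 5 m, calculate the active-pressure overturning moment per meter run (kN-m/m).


Pa = 0.5 * Ka * gamma * H^2
= 0.5 * 0.43 * 20 * 5^2
= 107.5 kN/m
Arm = H / 3 = 5 / 3 = 1.6667 m
Mo = Pa * arm = Pa * H / 3 = 107.5 * 5 / 3 = 179.1667 kN-m/m

179.1667 kN-m/m


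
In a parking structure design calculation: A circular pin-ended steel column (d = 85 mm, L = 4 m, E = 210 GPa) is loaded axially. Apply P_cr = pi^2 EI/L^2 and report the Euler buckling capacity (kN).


I = pi * d^4 / 64 = 2562392.19 mm^4
L = 4000.0 mm
P_cr = pi^2 * E * I / L^2
= 9.8696 * 210000.0 * 2562392.19 / 4000.0^2
= 331928.59 N = 331.9286 kN

331.9286 kN


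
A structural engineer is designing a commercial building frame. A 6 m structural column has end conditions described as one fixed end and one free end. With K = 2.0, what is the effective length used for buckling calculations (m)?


L_eff = K * L
= 2.0 * 6
= 12.0 m

12.0 m


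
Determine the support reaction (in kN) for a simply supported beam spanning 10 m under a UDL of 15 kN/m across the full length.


Total load = w * L = 15 * 10 = 150 kN
By symmetry, each reaction R = total / 2 = 150 / 2 = 75.0 kN

75.0 kN


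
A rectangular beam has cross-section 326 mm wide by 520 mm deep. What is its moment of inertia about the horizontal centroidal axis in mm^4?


I = b * h^3 / 12
= 326 * 520^3 / 12
= 326 * 140608000 / 12
= 3819850666.67 mm^4

3819850666.67 mm^4


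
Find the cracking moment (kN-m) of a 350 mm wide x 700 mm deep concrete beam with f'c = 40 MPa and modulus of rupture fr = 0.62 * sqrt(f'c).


fr = 0.62 * sqrt(40) = 0.62 * 6.3246 = 3.9212 MPa
I = 350 * 700^3 / 12 = 10004166666.67 mm^4
y_t = 350.0 mm
M_cr = fr * I / y_t = 3.9212 * 10004166666.67 / 350.0 N-mm
= 112.0817 kN-m

112.0817 kN-m


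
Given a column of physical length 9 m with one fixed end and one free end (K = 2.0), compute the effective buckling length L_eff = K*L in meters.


L_eff = K * L
= 2.0 * 9
= 18.0 m

18.0 m


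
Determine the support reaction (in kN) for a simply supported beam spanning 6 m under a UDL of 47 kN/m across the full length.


Total load = w * L = 47 * 6 = 282 kN
By symmetry, each reaction R = total / 2 = 282 / 2 = 141.0 kN

141.0 kN


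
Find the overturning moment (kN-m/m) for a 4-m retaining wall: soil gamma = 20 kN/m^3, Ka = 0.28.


Pa = 0.5 * Ka * gamma * H^2
= 0.5 * 0.28 * 20 * 4^2
= 44.8 kN/m
Arm = H / 3 = 4 / 3 = 1.3333 m
Mo = Pa * arm = Pa * H / 3 = 44.8 * 4 / 3 = 59.7333 kN-m/m

59.7333 kN-m/m


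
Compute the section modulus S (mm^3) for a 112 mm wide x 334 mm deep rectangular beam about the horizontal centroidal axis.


S = b * h^2 / 6
= 112 * 334^2 / 6
= 112 * 111556 / 6
= 2082378.67 mm^3

2082378.67 mm^3


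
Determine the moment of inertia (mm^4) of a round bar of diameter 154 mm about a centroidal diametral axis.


r = d / 2 = 154 / 2 = 77.0 mm
I = pi * r^4 / 4 = pi * 77.0^4 / 4
= 27609133.84 mm^4

27609133.84 mm^4


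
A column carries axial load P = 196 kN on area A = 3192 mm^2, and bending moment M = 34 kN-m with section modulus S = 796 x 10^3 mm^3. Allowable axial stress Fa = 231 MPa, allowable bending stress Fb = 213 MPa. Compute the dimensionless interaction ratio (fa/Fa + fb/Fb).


f_a = P / A = 196000.0 / 3192 = 61.4035 MPa
f_b = M / S = 34000000.0 / 796000.0 = 42.7136 MPa
Ratio = f_a / Fa + f_b / Fb
= 61.4035 / 231 + 42.7136 / 213
= 0.4663 (dimensionless)

0.4663 (dimensionless)


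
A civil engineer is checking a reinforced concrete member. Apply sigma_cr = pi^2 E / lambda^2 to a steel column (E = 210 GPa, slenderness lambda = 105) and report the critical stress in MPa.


sigma_cr = pi^2 * E / lambda^2
= 9.8696 * 210000.0 / 105^2
= 9.8696 * 210000.0 / 11025
= 187.9925 MPa

187.9925 MPa


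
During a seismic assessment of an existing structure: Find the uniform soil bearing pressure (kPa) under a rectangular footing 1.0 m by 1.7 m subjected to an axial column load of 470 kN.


A = 1.0 * 1.7 = 1.7 m^2
q = P / A = 470 / 1.7
= 276.4706 kPa

276.4706 kPa


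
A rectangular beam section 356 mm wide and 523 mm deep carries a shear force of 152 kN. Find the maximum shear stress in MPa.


A = b * h = 356 * 523 = 186188 mm^2
V = 152 kN = 152000.0 N
tau_max = 1.5 * V / A = 1.5 * 152000.0 / 186188
= 1.2246 MPa

1.2246 MPa


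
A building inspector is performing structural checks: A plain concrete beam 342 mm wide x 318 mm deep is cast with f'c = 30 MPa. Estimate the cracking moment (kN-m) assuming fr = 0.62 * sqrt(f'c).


fr = 0.62 * sqrt(30) = 0.62 * 5.4772 = 3.3959 MPa
I = 342 * 318^3 / 12 = 916486812.0 mm^4
y_t = 159.0 mm
M_cr = fr * I / y_t = 3.3959 * 916486812.0 / 159.0 N-mm
= 19.5741 kN-m

19.5741 kN-m


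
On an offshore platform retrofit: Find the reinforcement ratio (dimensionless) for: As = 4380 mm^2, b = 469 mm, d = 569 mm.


rho = As / (b * d)
= 4380 / (469 * 569)
= 4380 / 266861
= 0.016413 (dimensionless)

0.016413 (dimensionless)


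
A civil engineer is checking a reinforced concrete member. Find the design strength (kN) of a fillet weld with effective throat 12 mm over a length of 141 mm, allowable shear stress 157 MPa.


Strength = throat * length * allowable stress
= 12 * 141 * 157 N
= 265644 N
= 265.64 kN

265.64 kN


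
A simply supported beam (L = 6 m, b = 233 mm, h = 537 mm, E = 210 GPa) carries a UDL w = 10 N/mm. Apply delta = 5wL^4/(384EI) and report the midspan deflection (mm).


I = 233 * 537^3 / 12 = 3006751470.75 mm^4
L = 6000.0 mm, w = 10 N/mm, E = 210000.0 MPa
delta = 5 * w * L^4 / (384 * E * I)
= 5 * 10 * 6000.0^4 / (384 * 210000.0 * 3006751470.75)
= 0.2673 mm

0.2673 mm


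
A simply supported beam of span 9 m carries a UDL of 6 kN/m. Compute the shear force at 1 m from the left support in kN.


R_A = w * L / 2 = 6 * 9 / 2 = 27.0 kN
V(x) = R_A - w * x = 27.0 - 6 * 1
= 21.0 kN

21.0 kN


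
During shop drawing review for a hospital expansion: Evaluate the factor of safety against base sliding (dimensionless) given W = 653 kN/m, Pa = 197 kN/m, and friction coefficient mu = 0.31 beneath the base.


Resisting force = mu * W = 0.31 * 653 = 202.43 kN/m
FOS = Resisting / Driving = 202.43 / 197
= 1.0276 (dimensionless)

1.0276 (dimensionless)


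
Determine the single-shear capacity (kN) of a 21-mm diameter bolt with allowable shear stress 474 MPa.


A = pi * d^2 / 4 = pi * 21^2 / 4 = 346.3606 mm^2
V = f_v * A / 1000 = 474 * 346.3606 / 1000
= 164.1749 kN

164.1749 kN


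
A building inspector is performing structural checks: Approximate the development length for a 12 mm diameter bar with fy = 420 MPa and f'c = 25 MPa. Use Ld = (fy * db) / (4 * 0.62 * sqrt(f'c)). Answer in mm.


Ld = (fy * db) / (4 * 0.62 * sqrt(f'c))
= (420 * 12) / (4 * 0.62 * sqrt(25))
= 5040 / 12.4
= 406.45 mm

406.45 mm
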